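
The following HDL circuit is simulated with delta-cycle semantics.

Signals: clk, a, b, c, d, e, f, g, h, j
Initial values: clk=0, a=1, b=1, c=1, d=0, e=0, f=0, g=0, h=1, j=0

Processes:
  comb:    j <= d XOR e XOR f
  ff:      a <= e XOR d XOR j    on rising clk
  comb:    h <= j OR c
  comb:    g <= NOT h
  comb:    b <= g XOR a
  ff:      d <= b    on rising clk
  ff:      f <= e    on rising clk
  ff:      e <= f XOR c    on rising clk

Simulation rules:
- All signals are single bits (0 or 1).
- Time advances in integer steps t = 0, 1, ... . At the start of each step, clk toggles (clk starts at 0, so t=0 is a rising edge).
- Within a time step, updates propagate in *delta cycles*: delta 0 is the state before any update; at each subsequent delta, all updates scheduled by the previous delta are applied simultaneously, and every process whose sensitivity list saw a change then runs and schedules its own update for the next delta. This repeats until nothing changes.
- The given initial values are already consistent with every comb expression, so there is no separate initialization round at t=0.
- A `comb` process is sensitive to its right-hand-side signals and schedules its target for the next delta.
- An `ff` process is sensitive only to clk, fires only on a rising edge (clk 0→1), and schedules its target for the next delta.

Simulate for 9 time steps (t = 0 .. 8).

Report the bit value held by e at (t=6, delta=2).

[bits: j,c,b,a,f,e,d,g,h,clk]
t=0: Δ0=0111000010 Δ1=0111000011 Δ2=0110011011 Δ3=0100011011 | 3Δ
t=1: Δ0=0100011011 Δ1=0100011010 | 1Δ
t=2: Δ0=0100011010 Δ1=0100011011 Δ2=0100110011 | 2Δ
t=3: Δ0=0100110011 Δ1=0100110010 | 1Δ
t=4: Δ0=0100110010 Δ1=0100110011 Δ2=0101100011 Δ3=1111100011 | 3Δ
t=5: Δ0=1111100011 Δ1=1111100010 | 1Δ
t=6: Δ0=1111100010 Δ1=1111100011 Δ2=1111001011 | 2Δ
t=7: Δ0=1111001011 Δ1=1111001010 | 1Δ
t=8: Δ0=1111001010 Δ1=1111001011 Δ2=1110011011 Δ3=0100011011 | 3Δ

0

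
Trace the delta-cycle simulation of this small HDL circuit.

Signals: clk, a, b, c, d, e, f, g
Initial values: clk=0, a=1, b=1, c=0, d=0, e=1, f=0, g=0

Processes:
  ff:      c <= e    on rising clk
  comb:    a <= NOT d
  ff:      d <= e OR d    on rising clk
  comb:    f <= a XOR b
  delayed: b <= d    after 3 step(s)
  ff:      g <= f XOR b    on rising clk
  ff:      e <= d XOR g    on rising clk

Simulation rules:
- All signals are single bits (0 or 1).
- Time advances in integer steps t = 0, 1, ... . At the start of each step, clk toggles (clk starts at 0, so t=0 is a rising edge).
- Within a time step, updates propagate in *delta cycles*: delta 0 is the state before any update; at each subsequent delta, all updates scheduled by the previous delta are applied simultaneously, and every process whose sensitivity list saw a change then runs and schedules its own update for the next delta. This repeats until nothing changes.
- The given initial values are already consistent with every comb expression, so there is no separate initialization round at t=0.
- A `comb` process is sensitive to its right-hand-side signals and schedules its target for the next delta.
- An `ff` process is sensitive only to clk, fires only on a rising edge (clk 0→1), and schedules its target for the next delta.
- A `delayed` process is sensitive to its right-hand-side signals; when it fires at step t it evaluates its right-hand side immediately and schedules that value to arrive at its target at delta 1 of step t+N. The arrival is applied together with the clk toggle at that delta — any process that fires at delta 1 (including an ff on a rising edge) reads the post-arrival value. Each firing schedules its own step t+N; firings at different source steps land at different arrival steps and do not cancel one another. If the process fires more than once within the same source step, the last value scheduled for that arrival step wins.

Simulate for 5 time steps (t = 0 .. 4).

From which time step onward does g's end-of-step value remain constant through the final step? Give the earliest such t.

2

[bits: g,b,e,f,d,c,clk,a]
t=0: Δ0=01100001 Δ1=01100011 Δ2=11001111 Δ3=11001110 Δ4=11011110 | 4Δ
t=1: Δ0=11011110 Δ1=11011100 | 1Δ
t=2: Δ0=11011100 Δ1=11011110 Δ2=01011010 | 2Δ
t=3: Δ0=01011010 Δ1=01011000 | 1Δ
t=4: Δ0=01011000 Δ1=01011010 Δ2=01111010 | 2Δ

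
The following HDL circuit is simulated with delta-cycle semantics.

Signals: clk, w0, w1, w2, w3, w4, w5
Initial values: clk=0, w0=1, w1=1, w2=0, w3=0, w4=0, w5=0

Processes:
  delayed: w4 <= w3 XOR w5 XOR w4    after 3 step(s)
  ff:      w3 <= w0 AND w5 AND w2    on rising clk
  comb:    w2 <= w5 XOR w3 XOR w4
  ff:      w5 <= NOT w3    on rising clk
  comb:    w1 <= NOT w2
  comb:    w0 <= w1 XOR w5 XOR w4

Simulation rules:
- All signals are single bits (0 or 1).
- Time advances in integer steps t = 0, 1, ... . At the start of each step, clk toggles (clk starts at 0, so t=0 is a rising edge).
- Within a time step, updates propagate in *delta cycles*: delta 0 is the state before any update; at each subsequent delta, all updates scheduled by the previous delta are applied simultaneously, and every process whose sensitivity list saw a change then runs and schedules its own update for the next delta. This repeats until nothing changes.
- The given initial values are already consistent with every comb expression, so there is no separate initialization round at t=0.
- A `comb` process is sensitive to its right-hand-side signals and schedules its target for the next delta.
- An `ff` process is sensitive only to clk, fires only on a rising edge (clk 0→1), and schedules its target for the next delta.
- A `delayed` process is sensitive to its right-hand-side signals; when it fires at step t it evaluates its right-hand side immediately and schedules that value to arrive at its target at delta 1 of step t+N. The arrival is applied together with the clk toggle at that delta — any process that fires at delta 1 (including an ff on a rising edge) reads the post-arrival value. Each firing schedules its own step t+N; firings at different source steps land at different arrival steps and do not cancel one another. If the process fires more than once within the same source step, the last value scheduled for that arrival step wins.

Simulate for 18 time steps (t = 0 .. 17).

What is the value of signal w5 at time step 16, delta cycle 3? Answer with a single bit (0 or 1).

1

[bits: clk,w3,w2,w1,w0,w4,w5]
t=0: Δ0=0001100 Δ1=1001100 Δ2=1001101 Δ3=1011001 Δ4=1010001 Δ5=1010101 | 5Δ
t=1: Δ0=1010101 Δ1=0010101 | 1Δ
t=2: Δ0=0010101 Δ1=1010101 Δ2=1110101 Δ3=1100101 Δ4=1101101 Δ5=1101001 | 5Δ
t=3: Δ0=1101001 Δ1=0101011 Δ2=0111111 Δ3=0110111 Δ4=0110011 | 4Δ
t=4: Δ0=0110011 Δ1=1110011 Δ2=1010010 Δ3=1010110 | 3Δ
t=5: Δ0=1010110 Δ1=0010100 Δ2=0000000 Δ3=0001000 Δ4=0001100 | 4Δ
t=6: Δ0=0001100 Δ1=1001110 Δ2=1011011 Δ3=1000111 Δ4=1001011 Δ5=1001111 | 5Δ
t=7: Δ0=1001111 Δ1=0001111 | 1Δ
t=8: Δ0=0001111 Δ1=1001101 Δ2=1011001 Δ3=1010001 Δ4=1010101 | 4Δ
t=9: Δ0=1010101 Δ1=0010101 | 1Δ
t=10: Δ0=0010101 Δ1=1010101 Δ2=1110101 Δ3=1100101 Δ4=1101101 Δ5=1101001 | 5Δ
t=11: Δ0=1101001 Δ1=0101011 Δ2=0111111 Δ3=0110111 Δ4=0110011 | 4Δ
t=12: Δ0=0110011 Δ1=1110011 Δ2=1010010 Δ3=1010110 | 3Δ
t=13: Δ0=1010110 Δ1=0010100 Δ2=0000000 Δ3=0001000 Δ4=0001100 | 4Δ
t=14: Δ0=0001100 Δ1=1001110 Δ2=1011011 Δ3=1000111 Δ4=1001011 Δ5=1001111 | 5Δ
t=15: Δ0=1001111 Δ1=0001111 | 1Δ
t=16: Δ0=0001111 Δ1=1001101 Δ2=1011001 Δ3=1010001 Δ4=1010101 | 4Δ
t=17: Δ0=1010101 Δ1=0010101 | 1Δ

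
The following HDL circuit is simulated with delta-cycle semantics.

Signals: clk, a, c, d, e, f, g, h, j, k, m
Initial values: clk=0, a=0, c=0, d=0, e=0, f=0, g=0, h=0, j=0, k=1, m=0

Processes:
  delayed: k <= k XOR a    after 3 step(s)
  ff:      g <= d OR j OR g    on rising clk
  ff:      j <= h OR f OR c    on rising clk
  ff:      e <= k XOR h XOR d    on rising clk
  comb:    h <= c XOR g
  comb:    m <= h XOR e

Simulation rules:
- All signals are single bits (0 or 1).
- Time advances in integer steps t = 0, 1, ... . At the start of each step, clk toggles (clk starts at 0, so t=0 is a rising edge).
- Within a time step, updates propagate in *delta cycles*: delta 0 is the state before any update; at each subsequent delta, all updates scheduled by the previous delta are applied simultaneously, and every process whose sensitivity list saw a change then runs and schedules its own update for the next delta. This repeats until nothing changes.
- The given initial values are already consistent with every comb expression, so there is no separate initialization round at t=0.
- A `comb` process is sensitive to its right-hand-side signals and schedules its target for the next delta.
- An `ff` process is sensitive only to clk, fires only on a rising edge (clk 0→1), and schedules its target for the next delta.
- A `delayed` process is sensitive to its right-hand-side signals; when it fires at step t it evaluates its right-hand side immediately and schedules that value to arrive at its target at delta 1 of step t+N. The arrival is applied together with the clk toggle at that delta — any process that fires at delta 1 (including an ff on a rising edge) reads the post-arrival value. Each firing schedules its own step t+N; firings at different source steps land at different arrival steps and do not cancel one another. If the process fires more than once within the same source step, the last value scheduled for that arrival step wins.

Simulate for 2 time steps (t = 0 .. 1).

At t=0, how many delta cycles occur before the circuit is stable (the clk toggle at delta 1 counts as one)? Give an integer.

3

t0.Δ0 j=0 clk=0 d=0 k=1 f=0 g=0 c=0 m=0 e=0 a=0 h=0
t0.Δ1 j=0 clk=1 d=0 k=1 f=0 g=0 c=0 m=0 e=0 a=0 h=0
t0.Δ2 j=0 clk=1 d=0 k=1 f=0 g=0 c=0 m=0 e=1 a=0 h=0
t0.Δ3 j=0 clk=1 d=0 k=1 f=0 g=0 c=0 m=1 e=1 a=0 h=0
t1.Δ0 j=0 clk=1 d=0 k=1 f=0 g=0 c=0 m=1 e=1 a=0 h=0
t1.Δ1 j=0 clk=0 d=0 k=1 f=0 g=0 c=0 m=1 e=1 a=0 h=0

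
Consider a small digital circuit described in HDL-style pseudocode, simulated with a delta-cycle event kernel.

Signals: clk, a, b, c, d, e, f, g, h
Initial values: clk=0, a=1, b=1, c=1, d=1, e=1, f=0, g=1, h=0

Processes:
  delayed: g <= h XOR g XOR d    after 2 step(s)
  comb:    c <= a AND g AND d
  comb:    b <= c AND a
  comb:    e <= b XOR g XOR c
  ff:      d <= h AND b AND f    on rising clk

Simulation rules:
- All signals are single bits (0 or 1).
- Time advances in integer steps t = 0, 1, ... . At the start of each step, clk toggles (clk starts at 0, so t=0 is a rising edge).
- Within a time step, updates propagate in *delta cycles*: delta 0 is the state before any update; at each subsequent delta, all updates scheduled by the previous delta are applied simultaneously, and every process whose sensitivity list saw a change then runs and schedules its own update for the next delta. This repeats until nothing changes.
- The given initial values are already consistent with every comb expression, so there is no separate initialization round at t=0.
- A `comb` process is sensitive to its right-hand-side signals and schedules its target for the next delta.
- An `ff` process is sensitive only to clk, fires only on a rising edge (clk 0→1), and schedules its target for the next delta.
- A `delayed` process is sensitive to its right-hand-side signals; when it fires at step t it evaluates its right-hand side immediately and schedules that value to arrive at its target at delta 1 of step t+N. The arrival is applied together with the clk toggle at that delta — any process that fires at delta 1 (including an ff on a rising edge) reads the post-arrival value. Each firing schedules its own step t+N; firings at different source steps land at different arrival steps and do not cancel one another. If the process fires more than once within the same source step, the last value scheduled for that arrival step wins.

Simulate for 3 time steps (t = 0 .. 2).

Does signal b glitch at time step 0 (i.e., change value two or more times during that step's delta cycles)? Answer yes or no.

t=0 Δ0: g=1 clk=0 f=0 h=0 c=1 e=1 d=1 a=1 b=1
  Δ1: clk:0→1
  Δ2: d:1→0
  Δ3: c:1→0
  Δ4: e:1→0, b:1→0
  Δ5: e:0→1
  (5Δ to stable)
t=1 Δ0: g=1 clk=1 f=0 h=0 c=0 e=1 d=0 a=1 b=0
  Δ1: clk:1→0
  (1Δ to stable)
t=2 Δ0: g=1 clk=0 f=0 h=0 c=0 e=1 d=0 a=1 b=0
  Δ1: clk:0→1
  (1Δ to stable)

no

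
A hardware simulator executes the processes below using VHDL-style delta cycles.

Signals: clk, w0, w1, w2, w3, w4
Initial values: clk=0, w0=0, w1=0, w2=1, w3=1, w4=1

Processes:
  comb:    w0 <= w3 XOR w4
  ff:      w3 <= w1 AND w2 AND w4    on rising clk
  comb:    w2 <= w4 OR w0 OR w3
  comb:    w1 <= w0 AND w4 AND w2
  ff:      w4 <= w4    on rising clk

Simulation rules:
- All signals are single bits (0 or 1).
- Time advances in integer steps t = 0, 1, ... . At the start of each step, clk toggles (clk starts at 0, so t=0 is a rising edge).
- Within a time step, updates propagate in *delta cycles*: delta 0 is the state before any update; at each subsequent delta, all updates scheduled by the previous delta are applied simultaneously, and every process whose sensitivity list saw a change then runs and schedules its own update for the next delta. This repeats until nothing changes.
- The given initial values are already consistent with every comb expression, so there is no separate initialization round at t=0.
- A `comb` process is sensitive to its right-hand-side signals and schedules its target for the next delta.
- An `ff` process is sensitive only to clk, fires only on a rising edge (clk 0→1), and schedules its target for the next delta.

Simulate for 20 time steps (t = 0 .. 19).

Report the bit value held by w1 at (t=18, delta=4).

t=0 Δ0: w0=0 clk=0 w1=0 w3=1 w2=1 w4=1
  Δ1: clk:0→1
  Δ2: w3:1→0
  Δ3: w0:0→1
  Δ4: w1:0→1
  (4Δ to stable)
t=1 Δ0: w0=1 clk=1 w1=1 w3=0 w2=1 w4=1
  Δ1: clk:1→0
  (1Δ to stable)
t=2 Δ0: w0=1 clk=0 w1=1 w3=0 w2=1 w4=1
  Δ1: clk:0→1
  Δ2: w3:0→1
  Δ3: w0:1→0
  Δ4: w1:1→0
  (4Δ to stable)
t=3 Δ0: w0=0 clk=1 w1=0 w3=1 w2=1 w4=1
  Δ1: clk:1→0
  (1Δ to stable)
t=4 Δ0: w0=0 clk=0 w1=0 w3=1 w2=1 w4=1
  Δ1: clk:0→1
  Δ2: w3:1→0
  Δ3: w0:0→1
  Δ4: w1:0→1
  (4Δ to stable)
t=5 Δ0: w0=1 clk=1 w1=1 w3=0 w2=1 w4=1
  Δ1: clk:1→0
  (1Δ to stable)
t=6 Δ0: w0=1 clk=0 w1=1 w3=0 w2=1 w4=1
  Δ1: clk:0→1
  Δ2: w3:0→1
  Δ3: w0:1→0
  Δ4: w1:1→0
  (4Δ to stable)
t=7 Δ0: w0=0 clk=1 w1=0 w3=1 w2=1 w4=1
  Δ1: clk:1→0
  (1Δ to stable)
t=8 Δ0: w0=0 clk=0 w1=0 w3=1 w2=1 w4=1
  Δ1: clk:0→1
  Δ2: w3:1→0
  Δ3: w0:0→1
  Δ4: w1:0→1
  (4Δ to stable)
t=9 Δ0: w0=1 clk=1 w1=1 w3=0 w2=1 w4=1
  Δ1: clk:1→0
  (1Δ to stable)
t=10 Δ0: w0=1 clk=0 w1=1 w3=0 w2=1 w4=1
  Δ1: clk:0→1
  Δ2: w3:0→1
  Δ3: w0:1→0
  Δ4: w1:1→0
  (4Δ to stable)
t=11 Δ0: w0=0 clk=1 w1=0 w3=1 w2=1 w4=1
  Δ1: clk:1→0
  (1Δ to stable)
t=12 Δ0: w0=0 clk=0 w1=0 w3=1 w2=1 w4=1
  Δ1: clk:0→1
  Δ2: w3:1→0
  Δ3: w0:0→1
  Δ4: w1:0→1
  (4Δ to stable)
t=13 Δ0: w0=1 clk=1 w1=1 w3=0 w2=1 w4=1
  Δ1: clk:1→0
  (1Δ to stable)
t=14 Δ0: w0=1 clk=0 w1=1 w3=0 w2=1 w4=1
  Δ1: clk:0→1
  Δ2: w3:0→1
  Δ3: w0:1→0
  Δ4: w1:1→0
  (4Δ to stable)
t=15 Δ0: w0=0 clk=1 w1=0 w3=1 w2=1 w4=1
  Δ1: clk:1→0
  (1Δ to stable)
t=16 Δ0: w0=0 clk=0 w1=0 w3=1 w2=1 w4=1
  Δ1: clk:0→1
  Δ2: w3:1→0
  Δ3: w0:0→1
  Δ4: w1:0→1
  (4Δ to stable)
t=17 Δ0: w0=1 clk=1 w1=1 w3=0 w2=1 w4=1
  Δ1: clk:1→0
  (1Δ to stable)
t=18 Δ0: w0=1 clk=0 w1=1 w3=0 w2=1 w4=1
  Δ1: clk:0→1
  Δ2: w3:0→1
  Δ3: w0:1→0
  Δ4: w1:1→0
  (4Δ to stable)
t=19 Δ0: w0=0 clk=1 w1=0 w3=1 w2=1 w4=1
  Δ1: clk:1→0
  (1Δ to stable)

0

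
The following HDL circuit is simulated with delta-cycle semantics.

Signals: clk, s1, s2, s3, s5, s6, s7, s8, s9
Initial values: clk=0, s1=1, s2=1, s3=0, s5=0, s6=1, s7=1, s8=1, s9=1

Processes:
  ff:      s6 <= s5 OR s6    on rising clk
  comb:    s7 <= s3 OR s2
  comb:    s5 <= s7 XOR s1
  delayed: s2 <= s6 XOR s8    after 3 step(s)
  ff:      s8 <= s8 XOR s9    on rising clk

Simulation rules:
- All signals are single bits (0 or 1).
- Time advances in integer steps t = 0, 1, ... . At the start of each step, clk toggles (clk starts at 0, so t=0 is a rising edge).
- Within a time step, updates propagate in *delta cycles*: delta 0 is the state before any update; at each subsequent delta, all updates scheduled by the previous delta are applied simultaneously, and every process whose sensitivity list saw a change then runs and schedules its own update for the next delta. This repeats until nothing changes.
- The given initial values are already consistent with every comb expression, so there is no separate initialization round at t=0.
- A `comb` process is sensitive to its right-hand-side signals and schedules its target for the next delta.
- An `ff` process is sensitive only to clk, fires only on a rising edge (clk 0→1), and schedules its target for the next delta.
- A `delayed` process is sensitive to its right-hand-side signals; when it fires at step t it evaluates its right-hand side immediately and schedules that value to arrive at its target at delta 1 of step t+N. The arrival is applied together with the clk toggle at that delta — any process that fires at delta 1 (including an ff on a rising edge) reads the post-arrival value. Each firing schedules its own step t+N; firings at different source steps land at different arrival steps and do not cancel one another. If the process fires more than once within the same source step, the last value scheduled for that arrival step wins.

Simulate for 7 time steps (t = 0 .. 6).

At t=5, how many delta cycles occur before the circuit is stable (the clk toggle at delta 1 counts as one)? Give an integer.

3

t0.Δ0 s9=1 s8=1 s7=1 clk=0 s1=1 s3=0 s2=1 s5=0 s6=1
t0.Δ1 s9=1 s8=1 s7=1 clk=1 s1=1 s3=0 s2=1 s5=0 s6=1
t0.Δ2 s9=1 s8=0 s7=1 clk=1 s1=1 s3=0 s2=1 s5=0 s6=1
t1.Δ0 s9=1 s8=0 s7=1 clk=1 s1=1 s3=0 s2=1 s5=0 s6=1
t1.Δ1 s9=1 s8=0 s7=1 clk=0 s1=1 s3=0 s2=1 s5=0 s6=1
t2.Δ0 s9=1 s8=0 s7=1 clk=0 s1=1 s3=0 s2=1 s5=0 s6=1
t2.Δ1 s9=1 s8=0 s7=1 clk=1 s1=1 s3=0 s2=1 s5=0 s6=1
t2.Δ2 s9=1 s8=1 s7=1 clk=1 s1=1 s3=0 s2=1 s5=0 s6=1
t3.Δ0 s9=1 s8=1 s7=1 clk=1 s1=1 s3=0 s2=1 s5=0 s6=1
t3.Δ1 s9=1 s8=1 s7=1 clk=0 s1=1 s3=0 s2=1 s5=0 s6=1
t4.Δ0 s9=1 s8=1 s7=1 clk=0 s1=1 s3=0 s2=1 s5=0 s6=1
t4.Δ1 s9=1 s8=1 s7=1 clk=1 s1=1 s3=0 s2=1 s5=0 s6=1
t4.Δ2 s9=1 s8=0 s7=1 clk=1 s1=1 s3=0 s2=1 s5=0 s6=1
t5.Δ0 s9=1 s8=0 s7=1 clk=1 s1=1 s3=0 s2=1 s5=0 s6=1
t5.Δ1 s9=1 s8=0 s7=1 clk=0 s1=1 s3=0 s2=0 s5=0 s6=1
t5.Δ2 s9=1 s8=0 s7=0 clk=0 s1=1 s3=0 s2=0 s5=0 s6=1
t5.Δ3 s9=1 s8=0 s7=0 clk=0 s1=1 s3=0 s2=0 s5=1 s6=1
t6.Δ0 s9=1 s8=0 s7=0 clk=0 s1=1 s3=0 s2=0 s5=1 s6=1
t6.Δ1 s9=1 s8=0 s7=0 clk=1 s1=1 s3=0 s2=0 s5=1 s6=1
t6.Δ2 s9=1 s8=1 s7=0 clk=1 s1=1 s3=0 s2=0 s5=1 s6=1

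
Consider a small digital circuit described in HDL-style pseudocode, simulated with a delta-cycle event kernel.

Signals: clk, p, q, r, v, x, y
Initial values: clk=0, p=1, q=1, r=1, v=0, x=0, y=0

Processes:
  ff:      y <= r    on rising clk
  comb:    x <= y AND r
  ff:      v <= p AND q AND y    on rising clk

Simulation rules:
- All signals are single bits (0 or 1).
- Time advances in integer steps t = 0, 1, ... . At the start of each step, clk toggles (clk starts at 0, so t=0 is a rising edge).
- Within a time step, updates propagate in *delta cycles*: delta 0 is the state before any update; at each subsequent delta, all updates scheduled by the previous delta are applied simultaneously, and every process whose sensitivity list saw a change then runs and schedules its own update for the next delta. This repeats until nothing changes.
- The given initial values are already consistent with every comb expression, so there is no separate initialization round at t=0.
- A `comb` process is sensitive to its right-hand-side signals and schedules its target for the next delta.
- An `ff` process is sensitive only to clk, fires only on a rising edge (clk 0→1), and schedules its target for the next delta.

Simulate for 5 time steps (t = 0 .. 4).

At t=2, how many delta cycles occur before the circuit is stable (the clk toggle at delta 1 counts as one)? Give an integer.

2

t0.Δ0 r=1 v=0 y=0 p=1 clk=0 x=0 q=1
t0.Δ1 r=1 v=0 y=0 p=1 clk=1 x=0 q=1
t0.Δ2 r=1 v=0 y=1 p=1 clk=1 x=0 q=1
t0.Δ3 r=1 v=0 y=1 p=1 clk=1 x=1 q=1
t1.Δ0 r=1 v=0 y=1 p=1 clk=1 x=1 q=1
t1.Δ1 r=1 v=0 y=1 p=1 clk=0 x=1 q=1
t2.Δ0 r=1 v=0 y=1 p=1 clk=0 x=1 q=1
t2.Δ1 r=1 v=0 y=1 p=1 clk=1 x=1 q=1
t2.Δ2 r=1 v=1 y=1 p=1 clk=1 x=1 q=1
t3.Δ0 r=1 v=1 y=1 p=1 clk=1 x=1 q=1
t3.Δ1 r=1 v=1 y=1 p=1 clk=0 x=1 q=1
t4.Δ0 r=1 v=1 y=1 p=1 clk=0 x=1 q=1
t4.Δ1 r=1 v=1 y=1 p=1 clk=1 x=1 q=1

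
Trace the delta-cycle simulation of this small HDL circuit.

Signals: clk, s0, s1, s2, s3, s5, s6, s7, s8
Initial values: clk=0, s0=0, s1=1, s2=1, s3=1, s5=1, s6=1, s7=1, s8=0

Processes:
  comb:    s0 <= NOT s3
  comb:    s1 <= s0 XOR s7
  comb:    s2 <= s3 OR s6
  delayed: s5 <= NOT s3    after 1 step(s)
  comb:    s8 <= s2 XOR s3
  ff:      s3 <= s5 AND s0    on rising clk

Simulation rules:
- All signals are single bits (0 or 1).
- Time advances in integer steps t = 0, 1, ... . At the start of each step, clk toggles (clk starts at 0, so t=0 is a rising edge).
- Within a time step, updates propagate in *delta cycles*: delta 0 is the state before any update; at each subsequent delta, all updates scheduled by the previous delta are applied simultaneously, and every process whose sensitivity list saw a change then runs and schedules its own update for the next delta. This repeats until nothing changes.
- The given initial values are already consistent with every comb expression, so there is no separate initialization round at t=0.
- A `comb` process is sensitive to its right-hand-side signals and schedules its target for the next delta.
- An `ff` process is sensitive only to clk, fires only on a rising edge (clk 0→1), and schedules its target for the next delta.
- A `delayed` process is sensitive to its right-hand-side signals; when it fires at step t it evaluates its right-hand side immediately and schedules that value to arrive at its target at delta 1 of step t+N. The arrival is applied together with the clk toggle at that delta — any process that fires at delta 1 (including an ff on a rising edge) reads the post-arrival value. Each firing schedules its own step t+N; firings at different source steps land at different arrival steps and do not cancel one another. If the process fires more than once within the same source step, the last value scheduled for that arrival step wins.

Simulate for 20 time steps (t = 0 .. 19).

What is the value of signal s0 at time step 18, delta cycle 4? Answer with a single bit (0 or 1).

0

t=0 Δ0: s5=1 s7=1 s8=0 s1=1 s6=1 clk=0 s0=0 s3=1 s2=1
  Δ1: clk:0→1
  Δ2: s3:1→0
  Δ3: s8:0→1, s0:0→1
  Δ4: s1:1→0
  (4Δ to stable)
t=1 Δ0: s5=1 s7=1 s8=1 s1=0 s6=1 clk=1 s0=1 s3=0 s2=1
  Δ1: clk:1→0
  (1Δ to stable)
t=2 Δ0: s5=1 s7=1 s8=1 s1=0 s6=1 clk=0 s0=1 s3=0 s2=1
  Δ1: clk:0→1
  Δ2: s3:0→1
  Δ3: s8:1→0, s0:1→0
  Δ4: s1:0→1
  (4Δ to stable)
t=3 Δ0: s5=1 s7=1 s8=0 s1=1 s6=1 clk=1 s0=0 s3=1 s2=1
  Δ1: s5:1→0, clk:1→0
  (1Δ to stable)
t=4 Δ0: s5=0 s7=1 s8=0 s1=1 s6=1 clk=0 s0=0 s3=1 s2=1
  Δ1: clk:0→1
  Δ2: s3:1→0
  Δ3: s8:0→1, s0:0→1
  Δ4: s1:1→0
  (4Δ to stable)
t=5 Δ0: s5=0 s7=1 s8=1 s1=0 s6=1 clk=1 s0=1 s3=0 s2=1
  Δ1: s5:0→1, clk:1→0
  (1Δ to stable)
t=6 Δ0: s5=1 s7=1 s8=1 s1=0 s6=1 clk=0 s0=1 s3=0 s2=1
  Δ1: clk:0→1
  Δ2: s3:0→1
  Δ3: s8:1→0, s0:1→0
  Δ4: s1:0→1
  (4Δ to stable)
t=7 Δ0: s5=1 s7=1 s8=0 s1=1 s6=1 clk=1 s0=0 s3=1 s2=1
  Δ1: s5:1→0, clk:1→0
  (1Δ to stable)
t=8 Δ0: s5=0 s7=1 s8=0 s1=1 s6=1 clk=0 s0=0 s3=1 s2=1
  Δ1: clk:0→1
  Δ2: s3:1→0
  Δ3: s8:0→1, s0:0→1
  Δ4: s1:1→0
  (4Δ to stable)
t=9 Δ0: s5=0 s7=1 s8=1 s1=0 s6=1 clk=1 s0=1 s3=0 s2=1
  Δ1: s5:0→1, clk:1→0
  (1Δ to stable)
t=10 Δ0: s5=1 s7=1 s8=1 s1=0 s6=1 clk=0 s0=1 s3=0 s2=1
  Δ1: clk:0→1
  Δ2: s3:0→1
  Δ3: s8:1→0, s0:1→0
  Δ4: s1:0→1
  (4Δ to stable)
t=11 Δ0: s5=1 s7=1 s8=0 s1=1 s6=1 clk=1 s0=0 s3=1 s2=1
  Δ1: s5:1→0, clk:1→0
  (1Δ to stable)
t=12 Δ0: s5=0 s7=1 s8=0 s1=1 s6=1 clk=0 s0=0 s3=1 s2=1
  Δ1: clk:0→1
  Δ2: s3:1→0
  Δ3: s8:0→1, s0:0→1
  Δ4: s1:1→0
  (4Δ to stable)
t=13 Δ0: s5=0 s7=1 s8=1 s1=0 s6=1 clk=1 s0=1 s3=0 s2=1
  Δ1: s5:0→1, clk:1→0
  (1Δ to stable)
t=14 Δ0: s5=1 s7=1 s8=1 s1=0 s6=1 clk=0 s0=1 s3=0 s2=1
  Δ1: clk:0→1
  Δ2: s3:0→1
  Δ3: s8:1→0, s0:1→0
  Δ4: s1:0→1
  (4Δ to stable)
t=15 Δ0: s5=1 s7=1 s8=0 s1=1 s6=1 clk=1 s0=0 s3=1 s2=1
  Δ1: s5:1→0, clk:1→0
  (1Δ to stable)
t=16 Δ0: s5=0 s7=1 s8=0 s1=1 s6=1 clk=0 s0=0 s3=1 s2=1
  Δ1: clk:0→1
  Δ2: s3:1→0
  Δ3: s8:0→1, s0:0→1
  Δ4: s1:1→0
  (4Δ to stable)
t=17 Δ0: s5=0 s7=1 s8=1 s1=0 s6=1 clk=1 s0=1 s3=0 s2=1
  Δ1: s5:0→1, clk:1→0
  (1Δ to stable)
t=18 Δ0: s5=1 s7=1 s8=1 s1=0 s6=1 clk=0 s0=1 s3=0 s2=1
  Δ1: clk:0→1
  Δ2: s3:0→1
  Δ3: s8:1→0, s0:1→0
  Δ4: s1:0→1
  (4Δ to stable)
t=19 Δ0: s5=1 s7=1 s8=0 s1=1 s6=1 clk=1 s0=0 s3=1 s2=1
  Δ1: s5:1→0, clk:1→0
  (1Δ to stable)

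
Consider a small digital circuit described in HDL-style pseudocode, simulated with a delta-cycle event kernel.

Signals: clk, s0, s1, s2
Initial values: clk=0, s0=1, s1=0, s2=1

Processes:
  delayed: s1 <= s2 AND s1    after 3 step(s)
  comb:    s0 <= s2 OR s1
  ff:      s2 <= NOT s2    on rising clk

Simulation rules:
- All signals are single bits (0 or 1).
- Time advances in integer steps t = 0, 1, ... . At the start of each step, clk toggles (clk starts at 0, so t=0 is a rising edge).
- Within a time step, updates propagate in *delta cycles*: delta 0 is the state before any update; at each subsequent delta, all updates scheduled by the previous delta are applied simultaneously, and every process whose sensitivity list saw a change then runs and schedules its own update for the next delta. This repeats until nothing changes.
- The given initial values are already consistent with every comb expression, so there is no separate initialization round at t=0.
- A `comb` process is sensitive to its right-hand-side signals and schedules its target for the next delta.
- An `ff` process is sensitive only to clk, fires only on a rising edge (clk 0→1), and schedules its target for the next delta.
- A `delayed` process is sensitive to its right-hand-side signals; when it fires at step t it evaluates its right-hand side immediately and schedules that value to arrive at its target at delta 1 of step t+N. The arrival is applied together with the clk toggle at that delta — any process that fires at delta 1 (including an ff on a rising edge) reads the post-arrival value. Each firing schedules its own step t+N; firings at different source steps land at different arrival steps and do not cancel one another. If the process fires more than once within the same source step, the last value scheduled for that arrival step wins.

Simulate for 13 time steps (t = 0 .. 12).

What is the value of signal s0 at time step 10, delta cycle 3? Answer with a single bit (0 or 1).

1

t=0 Δ0: s0=1 clk=0 s1=0 s2=1
  Δ1: clk:0→1
  Δ2: s2:1→0
  Δ3: s0:1→0
  (3Δ to stable)
t=1 Δ0: s0=0 clk=1 s1=0 s2=0
  Δ1: clk:1→0
  (1Δ to stable)
t=2 Δ0: s0=0 clk=0 s1=0 s2=0
  Δ1: clk:0→1
  Δ2: s2:0→1
  Δ3: s0:0→1
  (3Δ to stable)
t=3 Δ0: s0=1 clk=1 s1=0 s2=1
  Δ1: clk:1→0
  (1Δ to stable)
t=4 Δ0: s0=1 clk=0 s1=0 s2=1
  Δ1: clk:0→1
  Δ2: s2:1→0
  Δ3: s0:1→0
  (3Δ to stable)
t=5 Δ0: s0=0 clk=1 s1=0 s2=0
  Δ1: clk:1→0
  (1Δ to stable)
t=6 Δ0: s0=0 clk=0 s1=0 s2=0
  Δ1: clk:0→1
  Δ2: s2:0→1
  Δ3: s0:0→1
  (3Δ to stable)
t=7 Δ0: s0=1 clk=1 s1=0 s2=1
  Δ1: clk:1→0
  (1Δ to stable)
t=8 Δ0: s0=1 clk=0 s1=0 s2=1
  Δ1: clk:0→1
  Δ2: s2:1→0
  Δ3: s0:1→0
  (3Δ to stable)
t=9 Δ0: s0=0 clk=1 s1=0 s2=0
  Δ1: clk:1→0
  (1Δ to stable)
t=10 Δ0: s0=0 clk=0 s1=0 s2=0
  Δ1: clk:0→1
  Δ2: s2:0→1
  Δ3: s0:0→1
  (3Δ to stable)
t=11 Δ0: s0=1 clk=1 s1=0 s2=1
  Δ1: clk:1→0
  (1Δ to stable)
t=12 Δ0: s0=1 clk=0 s1=0 s2=1
  Δ1: clk:0→1
  Δ2: s2:1→0
  Δ3: s0:1→0
  (3Δ to stable)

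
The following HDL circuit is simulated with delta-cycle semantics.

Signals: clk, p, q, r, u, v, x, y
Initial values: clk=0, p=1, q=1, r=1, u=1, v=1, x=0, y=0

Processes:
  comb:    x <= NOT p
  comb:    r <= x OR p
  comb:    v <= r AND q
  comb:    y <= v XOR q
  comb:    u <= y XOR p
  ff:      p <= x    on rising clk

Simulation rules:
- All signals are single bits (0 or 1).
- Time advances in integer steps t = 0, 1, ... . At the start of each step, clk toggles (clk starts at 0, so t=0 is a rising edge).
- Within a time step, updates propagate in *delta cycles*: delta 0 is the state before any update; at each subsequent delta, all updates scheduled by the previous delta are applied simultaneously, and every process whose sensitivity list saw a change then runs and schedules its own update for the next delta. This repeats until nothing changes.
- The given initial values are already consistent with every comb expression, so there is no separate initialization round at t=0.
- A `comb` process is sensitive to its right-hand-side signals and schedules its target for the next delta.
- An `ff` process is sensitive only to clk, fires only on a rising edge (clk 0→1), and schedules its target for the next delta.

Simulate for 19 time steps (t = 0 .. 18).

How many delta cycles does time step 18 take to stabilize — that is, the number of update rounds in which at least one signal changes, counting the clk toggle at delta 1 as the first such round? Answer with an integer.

t0.Δ0 q=1 u=1 r=1 p=1 clk=0 v=1 x=0 y=0
t0.Δ1 q=1 u=1 r=1 p=1 clk=1 v=1 x=0 y=0
t0.Δ2 q=1 u=1 r=1 p=0 clk=1 v=1 x=0 y=0
t0.Δ3 q=1 u=0 r=0 p=0 clk=1 v=1 x=1 y=0
t0.Δ4 q=1 u=0 r=1 p=0 clk=1 v=0 x=1 y=0
t0.Δ5 q=1 u=0 r=1 p=0 clk=1 v=1 x=1 y=1
t0.Δ6 q=1 u=1 r=1 p=0 clk=1 v=1 x=1 y=0
t0.Δ7 q=1 u=0 r=1 p=0 clk=1 v=1 x=1 y=0
t1.Δ0 q=1 u=0 r=1 p=0 clk=1 v=1 x=1 y=0
t1.Δ1 q=1 u=0 r=1 p=0 clk=0 v=1 x=1 y=0
t2.Δ0 q=1 u=0 r=1 p=0 clk=0 v=1 x=1 y=0
t2.Δ1 q=1 u=0 r=1 p=0 clk=1 v=1 x=1 y=0
t2.Δ2 q=1 u=0 r=1 p=1 clk=1 v=1 x=1 y=0
t2.Δ3 q=1 u=1 r=1 p=1 clk=1 v=1 x=0 y=0
t3.Δ0 q=1 u=1 r=1 p=1 clk=1 v=1 x=0 y=0
t3.Δ1 q=1 u=1 r=1 p=1 clk=0 v=1 x=0 y=0
t4.Δ0 q=1 u=1 r=1 p=1 clk=0 v=1 x=0 y=0
t4.Δ1 q=1 u=1 r=1 p=1 clk=1 v=1 x=0 y=0
t4.Δ2 q=1 u=1 r=1 p=0 clk=1 v=1 x=0 y=0
t4.Δ3 q=1 u=0 r=0 p=0 clk=1 v=1 x=1 y=0
t4.Δ4 q=1 u=0 r=1 p=0 clk=1 v=0 x=1 y=0
t4.Δ5 q=1 u=0 r=1 p=0 clk=1 v=1 x=1 y=1
t4.Δ6 q=1 u=1 r=1 p=0 clk=1 v=1 x=1 y=0
t4.Δ7 q=1 u=0 r=1 p=0 clk=1 v=1 x=1 y=0
t5.Δ0 q=1 u=0 r=1 p=0 clk=1 v=1 x=1 y=0
t5.Δ1 q=1 u=0 r=1 p=0 clk=0 v=1 x=1 y=0
t6.Δ0 q=1 u=0 r=1 p=0 clk=0 v=1 x=1 y=0
t6.Δ1 q=1 u=0 r=1 p=0 clk=1 v=1 x=1 y=0
t6.Δ2 q=1 u=0 r=1 p=1 clk=1 v=1 x=1 y=0
t6.Δ3 q=1 u=1 r=1 p=1 clk=1 v=1 x=0 y=0
t7.Δ0 q=1 u=1 r=1 p=1 clk=1 v=1 x=0 y=0
t7.Δ1 q=1 u=1 r=1 p=1 clk=0 v=1 x=0 y=0
t8.Δ0 q=1 u=1 r=1 p=1 clk=0 v=1 x=0 y=0
t8.Δ1 q=1 u=1 r=1 p=1 clk=1 v=1 x=0 y=0
t8.Δ2 q=1 u=1 r=1 p=0 clk=1 v=1 x=0 y=0
t8.Δ3 q=1 u=0 r=0 p=0 clk=1 v=1 x=1 y=0
t8.Δ4 q=1 u=0 r=1 p=0 clk=1 v=0 x=1 y=0
t8.Δ5 q=1 u=0 r=1 p=0 clk=1 v=1 x=1 y=1
t8.Δ6 q=1 u=1 r=1 p=0 clk=1 v=1 x=1 y=0
t8.Δ7 q=1 u=0 r=1 p=0 clk=1 v=1 x=1 y=0
t9.Δ0 q=1 u=0 r=1 p=0 clk=1 v=1 x=1 y=0
t9.Δ1 q=1 u=0 r=1 p=0 clk=0 v=1 x=1 y=0
t10.Δ0 q=1 u=0 r=1 p=0 clk=0 v=1 x=1 y=0
t10.Δ1 q=1 u=0 r=1 p=0 clk=1 v=1 x=1 y=0
t10.Δ2 q=1 u=0 r=1 p=1 clk=1 v=1 x=1 y=0
t10.Δ3 q=1 u=1 r=1 p=1 clk=1 v=1 x=0 y=0
t11.Δ0 q=1 u=1 r=1 p=1 clk=1 v=1 x=0 y=0
t11.Δ1 q=1 u=1 r=1 p=1 clk=0 v=1 x=0 y=0
t12.Δ0 q=1 u=1 r=1 p=1 clk=0 v=1 x=0 y=0
t12.Δ1 q=1 u=1 r=1 p=1 clk=1 v=1 x=0 y=0
t12.Δ2 q=1 u=1 r=1 p=0 clk=1 v=1 x=0 y=0
t12.Δ3 q=1 u=0 r=0 p=0 clk=1 v=1 x=1 y=0
t12.Δ4 q=1 u=0 r=1 p=0 clk=1 v=0 x=1 y=0
t12.Δ5 q=1 u=0 r=1 p=0 clk=1 v=1 x=1 y=1
t12.Δ6 q=1 u=1 r=1 p=0 clk=1 v=1 x=1 y=0
t12.Δ7 q=1 u=0 r=1 p=0 clk=1 v=1 x=1 y=0
t13.Δ0 q=1 u=0 r=1 p=0 clk=1 v=1 x=1 y=0
t13.Δ1 q=1 u=0 r=1 p=0 clk=0 v=1 x=1 y=0
t14.Δ0 q=1 u=0 r=1 p=0 clk=0 v=1 x=1 y=0
t14.Δ1 q=1 u=0 r=1 p=0 clk=1 v=1 x=1 y=0
t14.Δ2 q=1 u=0 r=1 p=1 clk=1 v=1 x=1 y=0
t14.Δ3 q=1 u=1 r=1 p=1 clk=1 v=1 x=0 y=0
t15.Δ0 q=1 u=1 r=1 p=1 clk=1 v=1 x=0 y=0
t15.Δ1 q=1 u=1 r=1 p=1 clk=0 v=1 x=0 y=0
t16.Δ0 q=1 u=1 r=1 p=1 clk=0 v=1 x=0 y=0
t16.Δ1 q=1 u=1 r=1 p=1 clk=1 v=1 x=0 y=0
t16.Δ2 q=1 u=1 r=1 p=0 clk=1 v=1 x=0 y=0
t16.Δ3 q=1 u=0 r=0 p=0 clk=1 v=1 x=1 y=0
t16.Δ4 q=1 u=0 r=1 p=0 clk=1 v=0 x=1 y=0
t16.Δ5 q=1 u=0 r=1 p=0 clk=1 v=1 x=1 y=1
t16.Δ6 q=1 u=1 r=1 p=0 clk=1 v=1 x=1 y=0
t16.Δ7 q=1 u=0 r=1 p=0 clk=1 v=1 x=1 y=0
t17.Δ0 q=1 u=0 r=1 p=0 clk=1 v=1 x=1 y=0
t17.Δ1 q=1 u=0 r=1 p=0 clk=0 v=1 x=1 y=0
t18.Δ0 q=1 u=0 r=1 p=0 clk=0 v=1 x=1 y=0
t18.Δ1 q=1 u=0 r=1 p=0 clk=1 v=1 x=1 y=0
t18.Δ2 q=1 u=0 r=1 p=1 clk=1 v=1 x=1 y=0
t18.Δ3 q=1 u=1 r=1 p=1 clk=1 v=1 x=0 y=0

3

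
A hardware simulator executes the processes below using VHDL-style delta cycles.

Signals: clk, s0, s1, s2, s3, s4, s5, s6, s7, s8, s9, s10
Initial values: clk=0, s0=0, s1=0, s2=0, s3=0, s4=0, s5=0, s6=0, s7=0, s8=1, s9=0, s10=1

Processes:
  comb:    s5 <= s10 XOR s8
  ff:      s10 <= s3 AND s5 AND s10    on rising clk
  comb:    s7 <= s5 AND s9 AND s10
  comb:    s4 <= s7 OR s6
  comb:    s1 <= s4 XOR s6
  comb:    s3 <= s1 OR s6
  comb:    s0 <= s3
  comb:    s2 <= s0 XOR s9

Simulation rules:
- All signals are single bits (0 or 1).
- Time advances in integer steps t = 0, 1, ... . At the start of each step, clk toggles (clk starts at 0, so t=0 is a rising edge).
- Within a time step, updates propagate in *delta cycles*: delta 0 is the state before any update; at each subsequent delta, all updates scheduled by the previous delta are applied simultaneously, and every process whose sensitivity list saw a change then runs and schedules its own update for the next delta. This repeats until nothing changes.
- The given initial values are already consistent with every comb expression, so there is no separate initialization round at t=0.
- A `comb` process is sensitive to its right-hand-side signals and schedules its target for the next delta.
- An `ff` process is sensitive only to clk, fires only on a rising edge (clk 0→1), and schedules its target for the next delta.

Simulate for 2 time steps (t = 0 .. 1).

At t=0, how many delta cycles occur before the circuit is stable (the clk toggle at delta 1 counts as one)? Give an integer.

[bits: s7,s10,s4,s3,s8,s1,clk,s0,s5,s6,s2,s9]
t=0: Δ0=010010000000 Δ1=010010100000 Δ2=000010100000 Δ3=000010101000 | 3Δ
t=1: Δ0=000010101000 Δ1=000010001000 | 1Δ

3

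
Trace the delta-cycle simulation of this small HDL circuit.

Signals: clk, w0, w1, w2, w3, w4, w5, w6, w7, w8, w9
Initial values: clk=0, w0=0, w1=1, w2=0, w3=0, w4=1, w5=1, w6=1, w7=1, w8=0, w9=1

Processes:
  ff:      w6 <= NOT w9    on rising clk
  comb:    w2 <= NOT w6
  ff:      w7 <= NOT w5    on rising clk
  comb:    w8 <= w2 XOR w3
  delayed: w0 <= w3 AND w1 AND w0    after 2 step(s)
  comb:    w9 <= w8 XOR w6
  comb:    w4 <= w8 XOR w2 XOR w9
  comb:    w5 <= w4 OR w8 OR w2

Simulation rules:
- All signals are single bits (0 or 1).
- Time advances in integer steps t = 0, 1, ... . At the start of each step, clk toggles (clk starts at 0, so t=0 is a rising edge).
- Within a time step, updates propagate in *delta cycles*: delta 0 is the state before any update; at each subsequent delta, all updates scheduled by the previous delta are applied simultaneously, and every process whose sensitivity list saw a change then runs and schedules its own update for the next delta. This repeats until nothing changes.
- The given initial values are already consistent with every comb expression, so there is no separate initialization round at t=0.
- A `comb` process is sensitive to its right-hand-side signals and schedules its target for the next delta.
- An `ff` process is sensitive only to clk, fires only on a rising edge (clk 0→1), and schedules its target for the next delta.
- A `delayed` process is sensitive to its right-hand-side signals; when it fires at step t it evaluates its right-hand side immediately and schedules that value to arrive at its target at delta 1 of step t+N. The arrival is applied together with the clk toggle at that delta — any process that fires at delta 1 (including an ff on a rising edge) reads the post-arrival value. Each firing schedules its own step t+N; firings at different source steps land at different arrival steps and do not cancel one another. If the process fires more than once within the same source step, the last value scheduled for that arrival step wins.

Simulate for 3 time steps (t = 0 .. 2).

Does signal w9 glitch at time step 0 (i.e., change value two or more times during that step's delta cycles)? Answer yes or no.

yes

t0.Δ0 w0=0 w9=1 w3=0 w1=1 w8=0 w5=1 w4=1 w6=1 clk=0 w7=1 w2=0
t0.Δ1 w0=0 w9=1 w3=0 w1=1 w8=0 w5=1 w4=1 w6=1 clk=1 w7=1 w2=0
t0.Δ2 w0=0 w9=1 w3=0 w1=1 w8=0 w5=1 w4=1 w6=0 clk=1 w7=0 w2=0
t0.Δ3 w0=0 w9=0 w3=0 w1=1 w8=0 w5=1 w4=1 w6=0 clk=1 w7=0 w2=1
t0.Δ4 w0=0 w9=0 w3=0 w1=1 w8=1 w5=1 w4=1 w6=0 clk=1 w7=0 w2=1
t0.Δ5 w0=0 w9=1 w3=0 w1=1 w8=1 w5=1 w4=0 w6=0 clk=1 w7=0 w2=1
t0.Δ6 w0=0 w9=1 w3=0 w1=1 w8=1 w5=1 w4=1 w6=0 clk=1 w7=0 w2=1
t1.Δ0 w0=0 w9=1 w3=0 w1=1 w8=1 w5=1 w4=1 w6=0 clk=1 w7=0 w2=1
t1.Δ1 w0=0 w9=1 w3=0 w1=1 w8=1 w5=1 w4=1 w6=0 clk=0 w7=0 w2=1
t2.Δ0 w0=0 w9=1 w3=0 w1=1 w8=1 w5=1 w4=1 w6=0 clk=0 w7=0 w2=1
t2.Δ1 w0=0 w9=1 w3=0 w1=1 w8=1 w5=1 w4=1 w6=0 clk=1 w7=0 w2=1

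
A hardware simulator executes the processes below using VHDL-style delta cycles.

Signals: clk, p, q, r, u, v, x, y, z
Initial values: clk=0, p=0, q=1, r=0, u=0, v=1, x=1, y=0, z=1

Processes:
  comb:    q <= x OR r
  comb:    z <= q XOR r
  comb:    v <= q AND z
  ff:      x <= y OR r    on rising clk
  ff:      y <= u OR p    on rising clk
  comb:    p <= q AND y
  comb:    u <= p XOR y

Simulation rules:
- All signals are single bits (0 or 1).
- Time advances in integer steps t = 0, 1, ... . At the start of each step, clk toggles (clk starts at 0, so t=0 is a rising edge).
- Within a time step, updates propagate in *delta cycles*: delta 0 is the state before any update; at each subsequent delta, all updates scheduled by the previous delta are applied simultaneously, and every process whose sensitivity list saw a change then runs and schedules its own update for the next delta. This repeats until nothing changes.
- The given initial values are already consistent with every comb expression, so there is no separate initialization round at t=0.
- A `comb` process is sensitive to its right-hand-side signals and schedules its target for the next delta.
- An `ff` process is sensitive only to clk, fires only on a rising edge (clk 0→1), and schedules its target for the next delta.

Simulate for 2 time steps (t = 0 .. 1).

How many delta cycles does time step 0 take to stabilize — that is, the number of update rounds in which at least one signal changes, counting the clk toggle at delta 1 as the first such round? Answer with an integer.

4

[bits: v,u,p,x,z,y,r,q,clk]
t=0: Δ0=100110010 Δ1=100110011 Δ2=100010011 Δ3=100010001 Δ4=000000001 | 4Δ
t=1: Δ0=000000001 Δ1=000000000 | 1Δ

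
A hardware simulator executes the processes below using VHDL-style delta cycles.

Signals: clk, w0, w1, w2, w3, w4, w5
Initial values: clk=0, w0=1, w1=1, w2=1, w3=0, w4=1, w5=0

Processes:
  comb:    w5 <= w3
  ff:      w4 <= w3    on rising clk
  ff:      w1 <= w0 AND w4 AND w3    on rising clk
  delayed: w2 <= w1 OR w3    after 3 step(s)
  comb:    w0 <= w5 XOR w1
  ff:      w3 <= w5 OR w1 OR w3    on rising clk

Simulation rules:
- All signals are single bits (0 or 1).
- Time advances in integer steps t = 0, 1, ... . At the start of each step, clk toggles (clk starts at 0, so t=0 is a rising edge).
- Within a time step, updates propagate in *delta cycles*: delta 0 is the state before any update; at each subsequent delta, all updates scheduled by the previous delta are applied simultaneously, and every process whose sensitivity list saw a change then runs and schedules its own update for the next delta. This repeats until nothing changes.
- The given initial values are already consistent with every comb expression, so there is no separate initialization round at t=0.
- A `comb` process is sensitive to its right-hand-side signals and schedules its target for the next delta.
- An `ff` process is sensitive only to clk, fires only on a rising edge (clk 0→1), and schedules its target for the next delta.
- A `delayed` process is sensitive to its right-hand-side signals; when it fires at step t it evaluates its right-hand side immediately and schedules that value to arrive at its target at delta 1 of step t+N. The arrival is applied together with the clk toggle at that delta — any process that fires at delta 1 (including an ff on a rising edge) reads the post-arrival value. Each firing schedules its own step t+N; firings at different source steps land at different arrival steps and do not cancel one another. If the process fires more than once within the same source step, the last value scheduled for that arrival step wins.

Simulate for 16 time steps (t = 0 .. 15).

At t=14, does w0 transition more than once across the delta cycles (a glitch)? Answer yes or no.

no

[bits: w3,w4,w1,w5,clk,w2,w0]
t=0: Δ0=0110011 Δ1=0110111 Δ2=1000111 Δ3=1001110 Δ4=1001111 | 4Δ
t=1: Δ0=1001111 Δ1=1001011 | 1Δ
t=2: Δ0=1001011 Δ1=1001111 Δ2=1101111 | 2Δ
t=3: Δ0=1101111 Δ1=1101011 | 1Δ
t=4: Δ0=1101011 Δ1=1101111 Δ2=1111111 Δ3=1111110 | 3Δ
t=5: Δ0=1111110 Δ1=1111010 | 1Δ
t=6: Δ0=1111010 Δ1=1111110 Δ2=1101110 Δ3=1101111 | 3Δ
t=7: Δ0=1101111 Δ1=1101011 | 1Δ
t=8: Δ0=1101011 Δ1=1101111 Δ2=1111111 Δ3=1111110 | 3Δ
t=9: Δ0=1111110 Δ1=1111010 | 1Δ
t=10: Δ0=1111010 Δ1=1111110 Δ2=1101110 Δ3=1101111 | 3Δ
t=11: Δ0=1101111 Δ1=1101011 | 1Δ
t=12: Δ0=1101011 Δ1=1101111 Δ2=1111111 Δ3=1111110 | 3Δ
t=13: Δ0=1111110 Δ1=1111010 | 1Δ
t=14: Δ0=1111010 Δ1=1111110 Δ2=1101110 Δ3=1101111 | 3Δ
t=15: Δ0=1101111 Δ1=1101011 | 1Δ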